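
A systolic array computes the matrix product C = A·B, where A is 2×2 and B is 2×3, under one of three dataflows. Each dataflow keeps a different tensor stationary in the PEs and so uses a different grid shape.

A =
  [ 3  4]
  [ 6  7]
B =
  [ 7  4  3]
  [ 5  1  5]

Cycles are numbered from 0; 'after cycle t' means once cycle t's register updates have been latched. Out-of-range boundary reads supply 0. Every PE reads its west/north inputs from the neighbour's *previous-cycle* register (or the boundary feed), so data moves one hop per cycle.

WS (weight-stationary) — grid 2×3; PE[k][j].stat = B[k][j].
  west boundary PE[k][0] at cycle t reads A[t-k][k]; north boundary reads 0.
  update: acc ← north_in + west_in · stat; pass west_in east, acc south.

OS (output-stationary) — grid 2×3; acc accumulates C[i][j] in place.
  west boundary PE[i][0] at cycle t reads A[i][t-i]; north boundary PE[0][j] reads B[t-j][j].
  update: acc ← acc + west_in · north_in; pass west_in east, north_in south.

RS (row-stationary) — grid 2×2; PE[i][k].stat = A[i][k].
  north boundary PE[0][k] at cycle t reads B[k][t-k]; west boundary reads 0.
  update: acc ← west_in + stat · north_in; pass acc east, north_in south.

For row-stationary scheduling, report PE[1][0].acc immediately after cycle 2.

RS 2×2: PE[1][0] cycle-by-cycle (with neighbour feeds):
  t=0 PE[0][0]: acc=21 h=21 v=7
  t=0 PE[1][0]: acc=0 h=0 v=0
  t=1 PE[0][0]: acc=12 h=12 v=4
  t=1 PE[1][0]: acc=42 h=42 v=7
  t=2 PE[0][0]: acc=9 h=9 v=3
  t=2 PE[1][0]: acc=24 h=24 v=4

PE[1][0].acc = 24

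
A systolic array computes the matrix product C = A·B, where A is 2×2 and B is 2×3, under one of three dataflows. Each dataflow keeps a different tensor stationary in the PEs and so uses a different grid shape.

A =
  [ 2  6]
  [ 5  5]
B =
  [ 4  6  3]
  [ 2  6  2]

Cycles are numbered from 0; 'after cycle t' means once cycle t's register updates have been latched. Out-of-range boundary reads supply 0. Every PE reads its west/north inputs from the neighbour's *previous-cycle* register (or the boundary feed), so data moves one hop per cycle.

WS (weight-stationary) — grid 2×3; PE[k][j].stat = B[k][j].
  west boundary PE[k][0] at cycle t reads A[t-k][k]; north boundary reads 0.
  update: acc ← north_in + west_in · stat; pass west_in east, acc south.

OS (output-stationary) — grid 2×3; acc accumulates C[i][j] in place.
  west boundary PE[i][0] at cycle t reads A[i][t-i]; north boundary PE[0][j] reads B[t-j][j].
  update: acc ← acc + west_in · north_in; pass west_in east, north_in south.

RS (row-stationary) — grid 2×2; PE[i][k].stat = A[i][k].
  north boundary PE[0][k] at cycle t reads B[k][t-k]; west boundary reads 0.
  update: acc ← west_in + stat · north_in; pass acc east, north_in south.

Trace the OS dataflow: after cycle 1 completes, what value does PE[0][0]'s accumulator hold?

OS on a 2×3 grid — tracing PE[0][0] and its feeders:
  after 0 — PE[0][0] acc=8, pass-E 2, pass-S 4
  after 1 — PE[0][0] acc=20, pass-E 6, pass-S 2

PE[0][0].acc = 20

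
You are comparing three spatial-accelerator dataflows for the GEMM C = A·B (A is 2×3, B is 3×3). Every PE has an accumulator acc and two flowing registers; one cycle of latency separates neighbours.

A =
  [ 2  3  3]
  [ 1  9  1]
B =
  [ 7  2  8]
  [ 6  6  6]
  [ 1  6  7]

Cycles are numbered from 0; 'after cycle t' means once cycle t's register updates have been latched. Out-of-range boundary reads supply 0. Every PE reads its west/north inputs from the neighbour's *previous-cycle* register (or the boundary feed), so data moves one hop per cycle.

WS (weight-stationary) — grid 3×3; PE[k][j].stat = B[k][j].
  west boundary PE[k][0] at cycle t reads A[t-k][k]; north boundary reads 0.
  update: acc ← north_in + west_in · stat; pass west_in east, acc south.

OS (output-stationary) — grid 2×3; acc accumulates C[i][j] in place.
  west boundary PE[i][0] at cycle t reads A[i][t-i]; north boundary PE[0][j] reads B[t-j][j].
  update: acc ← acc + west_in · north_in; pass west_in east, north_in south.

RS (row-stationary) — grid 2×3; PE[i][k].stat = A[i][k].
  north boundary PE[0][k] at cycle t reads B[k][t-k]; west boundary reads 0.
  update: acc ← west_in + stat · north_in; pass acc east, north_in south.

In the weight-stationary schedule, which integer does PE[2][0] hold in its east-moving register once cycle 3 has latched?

register = 1

Tracing WS — 3×3 array, target PE[2][0]:
  0: (1,0).acc=0  regs=<0,0>
  0: (2,0).acc=0  regs=<0,0>
  1: (1,0).acc=32  regs=<3,32>
  1: (2,0).acc=0  regs=<0,0>
  2: (1,0).acc=61  regs=<9,61>
  2: (2,0).acc=35  regs=<3,35>
  3: (1,0).acc=0  regs=<0,0>
  3: (2,0).acc=62  regs=<1,62>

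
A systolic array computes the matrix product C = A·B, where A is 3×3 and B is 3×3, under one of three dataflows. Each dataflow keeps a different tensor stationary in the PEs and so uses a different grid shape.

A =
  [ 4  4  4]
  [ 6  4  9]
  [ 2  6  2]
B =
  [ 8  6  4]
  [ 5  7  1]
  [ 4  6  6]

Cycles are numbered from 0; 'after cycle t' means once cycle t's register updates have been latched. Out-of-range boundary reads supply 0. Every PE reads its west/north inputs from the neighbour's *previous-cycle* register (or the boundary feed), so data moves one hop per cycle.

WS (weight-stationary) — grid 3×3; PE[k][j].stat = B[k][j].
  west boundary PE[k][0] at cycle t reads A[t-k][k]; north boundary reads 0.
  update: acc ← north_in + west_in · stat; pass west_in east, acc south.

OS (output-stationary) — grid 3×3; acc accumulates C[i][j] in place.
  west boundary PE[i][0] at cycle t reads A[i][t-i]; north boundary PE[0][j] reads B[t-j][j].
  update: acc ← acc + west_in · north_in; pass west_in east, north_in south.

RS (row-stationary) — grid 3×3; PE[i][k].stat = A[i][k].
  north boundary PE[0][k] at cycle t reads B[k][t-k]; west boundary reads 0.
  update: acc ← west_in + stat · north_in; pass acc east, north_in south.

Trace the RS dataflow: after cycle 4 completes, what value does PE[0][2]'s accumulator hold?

RS on a 3×3 grid — tracing PE[0][2] and its feeders:
  cycle 0: PE[0][1] → acc 0, east 0, south 0
  cycle 0: PE[0][2] → acc 0, east 0, south 0
  cycle 1: PE[0][1] → acc 52, east 52, south 5
  cycle 1: PE[0][2] → acc 0, east 0, south 0
  cycle 2: PE[0][1] → acc 52, east 52, south 7
  cycle 2: PE[0][2] → acc 68, east 68, south 4
  cycle 3: PE[0][1] → acc 20, east 20, south 1
  cycle 3: PE[0][2] → acc 76, east 76, south 6
  cycle 4: PE[0][1] → acc 0, east 0, south 0
  cycle 4: PE[0][2] → acc 44, east 44, south 6

PE[0][2].acc = 44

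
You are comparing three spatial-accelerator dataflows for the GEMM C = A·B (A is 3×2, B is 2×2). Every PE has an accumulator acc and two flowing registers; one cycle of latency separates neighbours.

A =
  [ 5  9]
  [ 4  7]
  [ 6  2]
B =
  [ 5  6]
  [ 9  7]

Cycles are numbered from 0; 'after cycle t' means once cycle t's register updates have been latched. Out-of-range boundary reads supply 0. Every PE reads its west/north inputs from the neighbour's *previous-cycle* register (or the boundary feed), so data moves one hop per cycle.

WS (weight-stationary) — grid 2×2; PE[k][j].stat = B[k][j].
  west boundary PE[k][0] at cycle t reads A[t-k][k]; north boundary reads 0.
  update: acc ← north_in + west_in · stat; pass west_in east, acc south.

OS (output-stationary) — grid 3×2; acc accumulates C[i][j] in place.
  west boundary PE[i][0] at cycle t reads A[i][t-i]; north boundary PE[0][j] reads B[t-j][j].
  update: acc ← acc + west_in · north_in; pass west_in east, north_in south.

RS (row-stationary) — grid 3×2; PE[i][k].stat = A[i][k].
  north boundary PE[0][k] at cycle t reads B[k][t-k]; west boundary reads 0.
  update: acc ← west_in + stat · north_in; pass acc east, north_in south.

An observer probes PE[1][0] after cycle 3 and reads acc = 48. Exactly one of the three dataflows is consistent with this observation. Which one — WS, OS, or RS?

dataflow = WS

WS (2×2 grid), PE[1][0]:
  after 0 — PE[1][0] acc=0, pass-E 0, pass-S 0
  after 1 — PE[1][0] acc=106, pass-E 9, pass-S 106
  after 2 — PE[1][0] acc=83, pass-E 7, pass-S 83
  after 3 — PE[1][0] acc=48, pass-E 2, pass-S 48
OS (3×2 grid), PE[1][0]:
  after 0 — PE[1][0] acc=0, pass-E 0, pass-S 0
  after 1 — PE[1][0] acc=20, pass-E 4, pass-S 5
  after 2 — PE[1][0] acc=83, pass-E 7, pass-S 9
  after 3 — PE[1][0] acc=83, pass-E 0, pass-S 0
RS (3×2 grid), PE[1][0]:
  after 0 — PE[1][0] acc=0, pass-E 0, pass-S 0
  after 1 — PE[1][0] acc=20, pass-E 20, pass-S 5
  after 2 — PE[1][0] acc=24, pass-E 24, pass-S 6
  after 3 — PE[1][0] acc=0, pass-E 0, pass-S 0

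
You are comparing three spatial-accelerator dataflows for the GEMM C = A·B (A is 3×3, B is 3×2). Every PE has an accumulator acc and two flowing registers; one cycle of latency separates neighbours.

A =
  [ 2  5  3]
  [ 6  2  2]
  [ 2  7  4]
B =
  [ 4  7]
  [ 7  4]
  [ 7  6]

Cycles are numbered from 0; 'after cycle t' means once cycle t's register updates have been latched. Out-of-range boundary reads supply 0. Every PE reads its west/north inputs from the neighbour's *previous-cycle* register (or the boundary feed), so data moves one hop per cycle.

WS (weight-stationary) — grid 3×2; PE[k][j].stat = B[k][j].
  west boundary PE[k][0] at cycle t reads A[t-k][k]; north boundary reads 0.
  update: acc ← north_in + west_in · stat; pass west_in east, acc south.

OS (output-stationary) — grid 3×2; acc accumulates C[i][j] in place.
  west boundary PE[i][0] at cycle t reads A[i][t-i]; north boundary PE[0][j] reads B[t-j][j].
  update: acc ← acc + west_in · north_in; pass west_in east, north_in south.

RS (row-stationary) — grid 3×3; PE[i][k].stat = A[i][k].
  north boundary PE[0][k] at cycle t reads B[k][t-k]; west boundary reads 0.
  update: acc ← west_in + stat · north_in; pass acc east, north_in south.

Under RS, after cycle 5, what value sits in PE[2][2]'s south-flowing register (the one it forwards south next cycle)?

register = 6

RS (3×3). Following PE[2][2] plus its west/north inputs:
  step 0 · PE1,2: acc=0; fwd→0 fwd↓0
  step 0 · PE2,1: acc=0; fwd→0 fwd↓0
  step 0 · PE2,2: acc=0; fwd→0 fwd↓0
  step 1 · PE1,2: acc=0; fwd→0 fwd↓0
  step 1 · PE2,1: acc=0; fwd→0 fwd↓0
  step 1 · PE2,2: acc=0; fwd→0 fwd↓0
  step 2 · PE1,2: acc=0; fwd→0 fwd↓0
  step 2 · PE2,1: acc=0; fwd→0 fwd↓0
  step 2 · PE2,2: acc=0; fwd→0 fwd↓0
  step 3 · PE1,2: acc=52; fwd→52 fwd↓7
  step 3 · PE2,1: acc=57; fwd→57 fwd↓7
  step 3 · PE2,2: acc=0; fwd→0 fwd↓0
  step 4 · PE1,2: acc=62; fwd→62 fwd↓6
  step 4 · PE2,1: acc=42; fwd→42 fwd↓4
  step 4 · PE2,2: acc=85; fwd→85 fwd↓7
  step 5 · PE1,2: acc=0; fwd→0 fwd↓0
  step 5 · PE2,1: acc=0; fwd→0 fwd↓0
  step 5 · PE2,2: acc=66; fwd→66 fwd↓6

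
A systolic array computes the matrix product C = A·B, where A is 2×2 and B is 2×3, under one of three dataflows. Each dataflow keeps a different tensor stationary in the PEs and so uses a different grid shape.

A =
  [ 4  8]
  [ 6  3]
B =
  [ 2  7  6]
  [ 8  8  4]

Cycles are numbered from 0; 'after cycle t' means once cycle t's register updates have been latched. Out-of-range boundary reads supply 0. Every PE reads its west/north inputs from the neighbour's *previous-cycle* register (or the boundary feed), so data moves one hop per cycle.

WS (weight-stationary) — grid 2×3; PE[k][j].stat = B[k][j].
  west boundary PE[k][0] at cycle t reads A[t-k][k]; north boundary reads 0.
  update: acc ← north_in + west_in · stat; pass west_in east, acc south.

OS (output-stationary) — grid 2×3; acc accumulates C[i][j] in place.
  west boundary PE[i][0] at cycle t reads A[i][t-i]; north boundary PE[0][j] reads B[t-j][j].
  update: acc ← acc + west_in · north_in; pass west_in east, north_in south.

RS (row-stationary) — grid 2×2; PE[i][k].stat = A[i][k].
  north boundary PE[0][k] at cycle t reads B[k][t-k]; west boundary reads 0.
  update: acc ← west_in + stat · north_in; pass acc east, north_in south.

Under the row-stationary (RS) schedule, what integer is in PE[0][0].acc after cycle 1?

PE[0][0].acc = 28

RS (2×2). Following PE[0][0] plus its west/north inputs:
  c0 r0c0: 8 / 8 / 2
  c1 r0c0: 28 / 28 / 7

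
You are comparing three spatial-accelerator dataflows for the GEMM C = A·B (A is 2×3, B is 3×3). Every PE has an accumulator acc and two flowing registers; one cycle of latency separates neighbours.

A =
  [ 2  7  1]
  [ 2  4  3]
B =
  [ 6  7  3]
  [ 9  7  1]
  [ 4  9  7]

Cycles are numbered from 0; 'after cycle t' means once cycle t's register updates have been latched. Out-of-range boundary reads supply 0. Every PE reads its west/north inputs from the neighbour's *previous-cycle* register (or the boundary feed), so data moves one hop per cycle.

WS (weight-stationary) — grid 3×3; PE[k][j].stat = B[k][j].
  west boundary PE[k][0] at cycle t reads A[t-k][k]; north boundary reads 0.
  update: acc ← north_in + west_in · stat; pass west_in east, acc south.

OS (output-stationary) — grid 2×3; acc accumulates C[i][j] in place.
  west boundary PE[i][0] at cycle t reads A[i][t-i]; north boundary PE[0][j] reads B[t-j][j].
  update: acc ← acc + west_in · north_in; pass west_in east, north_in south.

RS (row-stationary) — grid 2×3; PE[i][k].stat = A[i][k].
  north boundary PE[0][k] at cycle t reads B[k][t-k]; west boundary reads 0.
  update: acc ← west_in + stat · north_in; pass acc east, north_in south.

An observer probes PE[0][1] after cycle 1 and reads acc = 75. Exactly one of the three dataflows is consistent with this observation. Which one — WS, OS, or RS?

Under WS (3×3), PE[0][1]:
  step 0 · PE0,1: acc=0; fwd→0 fwd↓0
  step 1 · PE0,1: acc=14; fwd→2 fwd↓14
Under OS (2×3), PE[0][1]:
  step 0 · PE0,1: acc=0; fwd→0 fwd↓0
  step 1 · PE0,1: acc=14; fwd→2 fwd↓7
Under RS (2×3), PE[0][1]:
  step 0 · PE0,1: acc=0; fwd→0 fwd↓0
  step 1 · PE0,1: acc=75; fwd→75 fwd↓9

dataflow = RS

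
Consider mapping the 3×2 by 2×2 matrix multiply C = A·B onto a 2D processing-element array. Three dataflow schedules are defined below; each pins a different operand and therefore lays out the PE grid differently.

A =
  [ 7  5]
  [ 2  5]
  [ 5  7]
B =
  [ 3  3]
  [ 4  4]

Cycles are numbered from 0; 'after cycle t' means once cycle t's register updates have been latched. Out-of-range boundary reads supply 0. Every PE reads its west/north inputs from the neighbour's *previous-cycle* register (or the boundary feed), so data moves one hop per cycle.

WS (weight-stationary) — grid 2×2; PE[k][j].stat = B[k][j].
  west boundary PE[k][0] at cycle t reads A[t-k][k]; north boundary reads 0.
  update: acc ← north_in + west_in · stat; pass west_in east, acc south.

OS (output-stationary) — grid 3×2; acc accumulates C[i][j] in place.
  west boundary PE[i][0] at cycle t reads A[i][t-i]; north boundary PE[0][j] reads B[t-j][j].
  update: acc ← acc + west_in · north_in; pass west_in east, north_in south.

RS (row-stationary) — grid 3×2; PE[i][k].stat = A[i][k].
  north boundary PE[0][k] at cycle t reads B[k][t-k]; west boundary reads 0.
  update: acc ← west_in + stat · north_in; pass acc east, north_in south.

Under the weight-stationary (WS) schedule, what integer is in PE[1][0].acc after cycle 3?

PE[1][0].acc = 43

WS 2×2: PE[1][0] cycle-by-cycle (with neighbour feeds):
  after 0 — PE[0][0] acc=21, pass-E 7, pass-S 21
  after 0 — PE[1][0] acc=0, pass-E 0, pass-S 0
  after 1 — PE[0][0] acc=6, pass-E 2, pass-S 6
  after 1 — PE[1][0] acc=41, pass-E 5, pass-S 41
  after 2 — PE[0][0] acc=15, pass-E 5, pass-S 15
  after 2 — PE[1][0] acc=26, pass-E 5, pass-S 26
  after 3 — PE[0][0] acc=0, pass-E 0, pass-S 0
  after 3 — PE[1][0] acc=43, pass-E 7, pass-S 43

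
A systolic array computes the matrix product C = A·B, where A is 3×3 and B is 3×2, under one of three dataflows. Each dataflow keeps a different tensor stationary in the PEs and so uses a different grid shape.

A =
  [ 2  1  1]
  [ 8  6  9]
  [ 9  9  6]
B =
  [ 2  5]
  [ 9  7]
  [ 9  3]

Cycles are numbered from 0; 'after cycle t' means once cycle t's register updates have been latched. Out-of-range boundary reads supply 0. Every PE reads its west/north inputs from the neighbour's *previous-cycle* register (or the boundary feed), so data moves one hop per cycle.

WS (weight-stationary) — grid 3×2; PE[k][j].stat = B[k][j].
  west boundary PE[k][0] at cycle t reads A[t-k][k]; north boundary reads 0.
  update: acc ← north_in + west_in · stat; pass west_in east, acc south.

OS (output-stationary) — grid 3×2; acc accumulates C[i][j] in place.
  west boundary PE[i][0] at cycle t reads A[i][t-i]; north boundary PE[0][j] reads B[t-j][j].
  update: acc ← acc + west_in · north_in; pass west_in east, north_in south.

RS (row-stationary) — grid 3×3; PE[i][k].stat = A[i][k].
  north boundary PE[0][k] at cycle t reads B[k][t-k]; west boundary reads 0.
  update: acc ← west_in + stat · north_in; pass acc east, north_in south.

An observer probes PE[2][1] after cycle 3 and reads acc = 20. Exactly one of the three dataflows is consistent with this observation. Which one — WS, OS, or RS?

dataflow = WS

Under WS (3×2), PE[2][1]:
  c0 r2c1: 0 / 0 / 0
  c1 r2c1: 0 / 0 / 0
  c2 r2c1: 0 / 0 / 0
  c3 r2c1: 20 / 1 / 20
Under OS (3×2), PE[2][1]:
  c0 r2c1: 0 / 0 / 0
  c1 r2c1: 0 / 0 / 0
  c2 r2c1: 0 / 0 / 0
  c3 r2c1: 45 / 9 / 5
Under RS (3×3), PE[2][1]:
  c0 r2c1: 0 / 0 / 0
  c1 r2c1: 0 / 0 / 0
  c2 r2c1: 0 / 0 / 0
  c3 r2c1: 99 / 99 / 9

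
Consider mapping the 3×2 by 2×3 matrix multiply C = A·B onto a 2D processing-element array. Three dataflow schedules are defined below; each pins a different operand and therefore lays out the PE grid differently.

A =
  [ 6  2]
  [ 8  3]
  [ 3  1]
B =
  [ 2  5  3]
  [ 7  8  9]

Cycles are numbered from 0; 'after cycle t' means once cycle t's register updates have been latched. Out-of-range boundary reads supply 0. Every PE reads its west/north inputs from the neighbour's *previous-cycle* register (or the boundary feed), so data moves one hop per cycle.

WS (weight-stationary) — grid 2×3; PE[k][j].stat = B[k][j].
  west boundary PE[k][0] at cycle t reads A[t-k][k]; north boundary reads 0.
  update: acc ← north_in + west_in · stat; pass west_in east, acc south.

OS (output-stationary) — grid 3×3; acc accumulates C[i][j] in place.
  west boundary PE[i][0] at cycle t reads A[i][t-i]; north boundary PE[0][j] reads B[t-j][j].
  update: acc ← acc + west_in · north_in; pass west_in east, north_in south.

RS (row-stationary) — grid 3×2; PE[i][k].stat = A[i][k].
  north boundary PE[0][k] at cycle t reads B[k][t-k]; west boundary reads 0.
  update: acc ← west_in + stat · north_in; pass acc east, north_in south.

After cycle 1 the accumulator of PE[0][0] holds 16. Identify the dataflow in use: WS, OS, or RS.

WS [2×3] PE[0][0] across cycles:
  c0 r0c0: 12 / 6 / 12
  c1 r0c0: 16 / 8 / 16
OS [3×3] PE[0][0] across cycles:
  c0 r0c0: 12 / 6 / 2
  c1 r0c0: 26 / 2 / 7
RS [3×2] PE[0][0] across cycles:
  c0 r0c0: 12 / 12 / 2
  c1 r0c0: 30 / 30 / 5

dataflow = WS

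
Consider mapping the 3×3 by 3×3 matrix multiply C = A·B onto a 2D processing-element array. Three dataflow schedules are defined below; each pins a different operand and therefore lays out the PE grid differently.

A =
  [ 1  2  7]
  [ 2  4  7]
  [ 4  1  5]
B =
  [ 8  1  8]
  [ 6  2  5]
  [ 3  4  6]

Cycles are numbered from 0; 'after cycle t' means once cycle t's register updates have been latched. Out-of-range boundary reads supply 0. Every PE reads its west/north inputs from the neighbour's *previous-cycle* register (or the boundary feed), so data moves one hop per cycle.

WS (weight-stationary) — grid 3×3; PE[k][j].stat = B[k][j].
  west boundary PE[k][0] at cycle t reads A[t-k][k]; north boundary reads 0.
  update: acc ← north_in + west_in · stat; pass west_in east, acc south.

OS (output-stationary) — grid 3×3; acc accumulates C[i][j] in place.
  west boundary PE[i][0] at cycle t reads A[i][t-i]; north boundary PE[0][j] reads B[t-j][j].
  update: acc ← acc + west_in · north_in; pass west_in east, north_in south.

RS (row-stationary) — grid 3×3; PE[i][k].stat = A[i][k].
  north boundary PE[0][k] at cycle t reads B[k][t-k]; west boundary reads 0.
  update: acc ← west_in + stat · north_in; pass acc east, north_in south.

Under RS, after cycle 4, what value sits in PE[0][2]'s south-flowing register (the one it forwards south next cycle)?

RS 3×3: PE[0][2] cycle-by-cycle (with neighbour feeds):
  step 0 · PE0,1: acc=0; fwd→0 fwd↓0
  step 0 · PE0,2: acc=0; fwd→0 fwd↓0
  step 1 · PE0,1: acc=20; fwd→20 fwd↓6
  step 1 · PE0,2: acc=0; fwd→0 fwd↓0
  step 2 · PE0,1: acc=5; fwd→5 fwd↓2
  step 2 · PE0,2: acc=41; fwd→41 fwd↓3
  step 3 · PE0,1: acc=18; fwd→18 fwd↓5
  step 3 · PE0,2: acc=33; fwd→33 fwd↓4
  step 4 · PE0,1: acc=0; fwd→0 fwd↓0
  step 4 · PE0,2: acc=60; fwd→60 fwd↓6

register = 6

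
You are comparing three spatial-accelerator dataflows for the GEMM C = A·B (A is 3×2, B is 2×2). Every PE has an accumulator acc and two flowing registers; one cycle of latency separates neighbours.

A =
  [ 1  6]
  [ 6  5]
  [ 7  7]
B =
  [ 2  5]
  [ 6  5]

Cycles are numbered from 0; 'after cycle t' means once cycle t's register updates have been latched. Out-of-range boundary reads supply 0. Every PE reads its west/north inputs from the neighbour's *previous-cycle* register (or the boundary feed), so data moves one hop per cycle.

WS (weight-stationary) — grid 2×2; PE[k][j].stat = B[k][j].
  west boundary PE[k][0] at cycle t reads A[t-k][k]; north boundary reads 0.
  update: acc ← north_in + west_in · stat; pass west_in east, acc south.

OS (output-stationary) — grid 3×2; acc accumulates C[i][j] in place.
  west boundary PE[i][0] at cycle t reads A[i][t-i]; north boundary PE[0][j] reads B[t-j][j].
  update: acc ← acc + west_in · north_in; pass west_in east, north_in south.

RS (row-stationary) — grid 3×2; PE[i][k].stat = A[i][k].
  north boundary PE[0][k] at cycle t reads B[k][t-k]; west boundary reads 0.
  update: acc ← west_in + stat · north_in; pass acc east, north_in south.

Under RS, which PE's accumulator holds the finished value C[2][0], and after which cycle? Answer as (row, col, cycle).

RS: C[2][0] accumulates in PE[2][1]:
  step 0 · PE2,1: acc=0; fwd→0 fwd↓0
  step 1 · PE2,1: acc=0; fwd→0 fwd↓0
  step 2 · PE2,1: acc=0; fwd→0 fwd↓0
  step 3 · PE2,1: acc=56; fwd→56 fwd↓6

(row, col, cycle) = (2, 1, 3)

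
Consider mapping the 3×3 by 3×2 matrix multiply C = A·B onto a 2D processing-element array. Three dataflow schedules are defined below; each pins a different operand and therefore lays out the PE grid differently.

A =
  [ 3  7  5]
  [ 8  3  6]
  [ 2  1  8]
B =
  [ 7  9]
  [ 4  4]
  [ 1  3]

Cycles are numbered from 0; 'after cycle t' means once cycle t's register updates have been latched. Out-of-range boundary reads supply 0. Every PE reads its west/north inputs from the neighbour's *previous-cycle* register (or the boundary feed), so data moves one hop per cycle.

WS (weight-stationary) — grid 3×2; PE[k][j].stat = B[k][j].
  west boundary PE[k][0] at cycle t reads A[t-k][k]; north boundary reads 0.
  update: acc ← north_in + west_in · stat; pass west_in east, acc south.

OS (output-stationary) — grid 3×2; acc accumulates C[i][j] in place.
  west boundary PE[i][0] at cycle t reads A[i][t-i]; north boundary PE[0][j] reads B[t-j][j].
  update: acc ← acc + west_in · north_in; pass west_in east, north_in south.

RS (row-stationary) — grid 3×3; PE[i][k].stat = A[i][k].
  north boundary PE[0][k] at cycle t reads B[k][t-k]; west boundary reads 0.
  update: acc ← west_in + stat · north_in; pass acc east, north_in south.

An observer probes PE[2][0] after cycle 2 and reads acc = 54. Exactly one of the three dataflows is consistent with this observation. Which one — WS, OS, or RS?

dataflow = WS

Under WS (3×2), PE[2][0]:
  t=0 PE[2][0]: acc=0 h=0 v=0
  t=1 PE[2][0]: acc=0 h=0 v=0
  t=2 PE[2][0]: acc=54 h=5 v=54
Under OS (3×2), PE[2][0]:
  t=0 PE[2][0]: acc=0 h=0 v=0
  t=1 PE[2][0]: acc=0 h=0 v=0
  t=2 PE[2][0]: acc=14 h=2 v=7
Under RS (3×3), PE[2][0]:
  t=0 PE[2][0]: acc=0 h=0 v=0
  t=1 PE[2][0]: acc=0 h=0 v=0
  t=2 PE[2][0]: acc=14 h=14 v=7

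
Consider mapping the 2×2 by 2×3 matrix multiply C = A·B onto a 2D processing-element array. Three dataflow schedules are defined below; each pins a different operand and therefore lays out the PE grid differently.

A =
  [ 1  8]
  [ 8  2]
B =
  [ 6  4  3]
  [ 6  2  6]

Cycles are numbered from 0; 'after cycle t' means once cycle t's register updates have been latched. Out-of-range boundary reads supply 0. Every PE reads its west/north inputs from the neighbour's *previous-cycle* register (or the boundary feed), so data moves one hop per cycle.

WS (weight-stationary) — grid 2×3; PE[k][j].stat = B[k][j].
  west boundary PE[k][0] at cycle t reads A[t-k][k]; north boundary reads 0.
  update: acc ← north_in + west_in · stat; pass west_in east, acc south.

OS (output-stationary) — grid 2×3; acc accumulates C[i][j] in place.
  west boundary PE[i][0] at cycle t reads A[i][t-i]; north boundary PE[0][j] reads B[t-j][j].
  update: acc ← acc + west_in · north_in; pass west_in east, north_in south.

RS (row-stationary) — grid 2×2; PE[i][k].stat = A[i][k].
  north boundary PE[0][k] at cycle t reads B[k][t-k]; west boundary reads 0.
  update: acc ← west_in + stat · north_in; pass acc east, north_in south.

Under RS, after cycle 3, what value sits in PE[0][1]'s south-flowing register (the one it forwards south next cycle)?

RS 2×2: PE[0][1] cycle-by-cycle (with neighbour feeds):
  0: (0,0).acc=6  regs=<6,6>
  0: (0,1).acc=0  regs=<0,0>
  1: (0,0).acc=4  regs=<4,4>
  1: (0,1).acc=54  regs=<54,6>
  2: (0,0).acc=3  regs=<3,3>
  2: (0,1).acc=20  regs=<20,2>
  3: (0,0).acc=0  regs=<0,0>
  3: (0,1).acc=51  regs=<51,6>

register = 6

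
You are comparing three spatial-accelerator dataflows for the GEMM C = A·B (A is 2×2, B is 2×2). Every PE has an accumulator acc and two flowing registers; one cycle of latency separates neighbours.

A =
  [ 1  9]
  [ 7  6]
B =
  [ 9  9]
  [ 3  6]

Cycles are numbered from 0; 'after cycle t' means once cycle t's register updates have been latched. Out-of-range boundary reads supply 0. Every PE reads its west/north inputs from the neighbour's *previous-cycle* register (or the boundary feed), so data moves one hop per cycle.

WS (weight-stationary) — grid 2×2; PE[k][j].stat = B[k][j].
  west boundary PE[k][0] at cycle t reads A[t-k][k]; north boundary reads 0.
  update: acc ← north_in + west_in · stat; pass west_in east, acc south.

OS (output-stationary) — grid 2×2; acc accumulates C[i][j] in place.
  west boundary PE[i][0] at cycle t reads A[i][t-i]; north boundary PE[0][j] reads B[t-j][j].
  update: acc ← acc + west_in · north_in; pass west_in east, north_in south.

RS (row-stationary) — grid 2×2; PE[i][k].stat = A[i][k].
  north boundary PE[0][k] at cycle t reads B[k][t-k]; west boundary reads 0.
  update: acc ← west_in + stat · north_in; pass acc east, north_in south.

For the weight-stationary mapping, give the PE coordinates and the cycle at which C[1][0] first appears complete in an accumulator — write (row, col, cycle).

(row, col, cycle) = (1, 0, 2)

Under WS, C[1][0] lands at PE[1][0]:
  [0] (1,0) acc=0 (h:0 v:0)
  [1] (1,0) acc=36 (h:9 v:36)
  [2] (1,0) acc=81 (h:6 v:81)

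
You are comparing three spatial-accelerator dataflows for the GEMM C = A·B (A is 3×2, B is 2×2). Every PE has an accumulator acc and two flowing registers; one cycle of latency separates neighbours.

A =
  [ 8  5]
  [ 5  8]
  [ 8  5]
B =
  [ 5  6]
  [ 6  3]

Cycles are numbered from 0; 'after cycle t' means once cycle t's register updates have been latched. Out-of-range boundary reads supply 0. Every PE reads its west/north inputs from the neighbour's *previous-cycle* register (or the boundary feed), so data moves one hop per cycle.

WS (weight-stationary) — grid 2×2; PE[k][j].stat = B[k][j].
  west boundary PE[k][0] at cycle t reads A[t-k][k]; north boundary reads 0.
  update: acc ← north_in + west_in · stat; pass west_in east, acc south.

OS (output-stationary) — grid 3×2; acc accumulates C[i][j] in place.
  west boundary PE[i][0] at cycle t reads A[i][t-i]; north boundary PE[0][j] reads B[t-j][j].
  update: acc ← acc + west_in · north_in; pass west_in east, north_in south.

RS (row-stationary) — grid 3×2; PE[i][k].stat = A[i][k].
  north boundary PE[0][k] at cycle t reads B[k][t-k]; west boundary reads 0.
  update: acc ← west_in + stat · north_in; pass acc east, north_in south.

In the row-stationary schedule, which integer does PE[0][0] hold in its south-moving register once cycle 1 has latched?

Tracing RS — 3×2 array, target PE[0][0]:
  @0  [0,0]  acc 40  |  →40  ↓5
  @1  [0,0]  acc 48  |  →48  ↓6

register = 6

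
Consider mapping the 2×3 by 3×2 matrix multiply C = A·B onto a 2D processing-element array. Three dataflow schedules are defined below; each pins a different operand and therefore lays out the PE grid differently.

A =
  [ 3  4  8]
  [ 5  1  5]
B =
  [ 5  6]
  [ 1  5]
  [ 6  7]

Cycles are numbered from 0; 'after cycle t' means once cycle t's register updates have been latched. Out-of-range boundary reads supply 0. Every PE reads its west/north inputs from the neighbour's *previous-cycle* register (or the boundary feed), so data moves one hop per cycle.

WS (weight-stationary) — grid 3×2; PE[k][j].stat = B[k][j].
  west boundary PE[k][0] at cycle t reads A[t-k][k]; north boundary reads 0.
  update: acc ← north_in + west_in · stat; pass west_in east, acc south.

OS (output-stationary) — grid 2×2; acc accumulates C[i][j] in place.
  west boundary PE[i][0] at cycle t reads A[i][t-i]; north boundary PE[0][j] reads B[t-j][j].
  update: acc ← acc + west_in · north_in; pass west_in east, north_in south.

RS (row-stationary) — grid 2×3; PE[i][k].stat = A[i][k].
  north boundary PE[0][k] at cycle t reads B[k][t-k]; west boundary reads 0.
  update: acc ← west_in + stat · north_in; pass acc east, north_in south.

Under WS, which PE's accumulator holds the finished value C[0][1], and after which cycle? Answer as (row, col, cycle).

WS: C[0][1] accumulates in PE[2][1]:
  after 0 — PE[2][1] acc=0, pass-E 0, pass-S 0
  after 1 — PE[2][1] acc=0, pass-E 0, pass-S 0
  after 2 — PE[2][1] acc=0, pass-E 0, pass-S 0
  after 3 — PE[2][1] acc=94, pass-E 8, pass-S 94

(row, col, cycle) = (2, 1, 3)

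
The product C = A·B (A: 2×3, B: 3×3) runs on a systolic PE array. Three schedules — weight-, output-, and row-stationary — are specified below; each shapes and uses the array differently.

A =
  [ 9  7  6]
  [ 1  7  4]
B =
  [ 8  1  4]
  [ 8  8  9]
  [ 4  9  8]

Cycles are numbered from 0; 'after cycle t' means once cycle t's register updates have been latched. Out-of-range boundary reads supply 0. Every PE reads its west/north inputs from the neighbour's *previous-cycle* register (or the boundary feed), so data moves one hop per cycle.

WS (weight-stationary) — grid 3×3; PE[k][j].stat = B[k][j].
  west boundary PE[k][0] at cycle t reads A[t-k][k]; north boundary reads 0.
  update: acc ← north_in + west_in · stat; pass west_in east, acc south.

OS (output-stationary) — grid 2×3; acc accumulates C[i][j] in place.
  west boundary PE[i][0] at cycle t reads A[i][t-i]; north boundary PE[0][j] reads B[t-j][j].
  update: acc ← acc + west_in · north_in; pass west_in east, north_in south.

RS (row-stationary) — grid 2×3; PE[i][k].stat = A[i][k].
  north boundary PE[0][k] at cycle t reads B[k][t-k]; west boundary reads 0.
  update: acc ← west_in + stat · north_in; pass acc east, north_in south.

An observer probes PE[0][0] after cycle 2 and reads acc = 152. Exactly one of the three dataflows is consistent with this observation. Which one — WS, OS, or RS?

— WS: 3×3; PE[0][0] trace:
  0: (0,0).acc=72  regs=<9,72>
  1: (0,0).acc=8  regs=<1,8>
  2: (0,0).acc=0  regs=<0,0>
— OS: 2×3; PE[0][0] trace:
  0: (0,0).acc=72  regs=<9,8>
  1: (0,0).acc=128  regs=<7,8>
  2: (0,0).acc=152  regs=<6,4>
— RS: 2×3; PE[0][0] trace:
  0: (0,0).acc=72  regs=<72,8>
  1: (0,0).acc=9  regs=<9,1>
  2: (0,0).acc=36  regs=<36,4>

dataflow = OS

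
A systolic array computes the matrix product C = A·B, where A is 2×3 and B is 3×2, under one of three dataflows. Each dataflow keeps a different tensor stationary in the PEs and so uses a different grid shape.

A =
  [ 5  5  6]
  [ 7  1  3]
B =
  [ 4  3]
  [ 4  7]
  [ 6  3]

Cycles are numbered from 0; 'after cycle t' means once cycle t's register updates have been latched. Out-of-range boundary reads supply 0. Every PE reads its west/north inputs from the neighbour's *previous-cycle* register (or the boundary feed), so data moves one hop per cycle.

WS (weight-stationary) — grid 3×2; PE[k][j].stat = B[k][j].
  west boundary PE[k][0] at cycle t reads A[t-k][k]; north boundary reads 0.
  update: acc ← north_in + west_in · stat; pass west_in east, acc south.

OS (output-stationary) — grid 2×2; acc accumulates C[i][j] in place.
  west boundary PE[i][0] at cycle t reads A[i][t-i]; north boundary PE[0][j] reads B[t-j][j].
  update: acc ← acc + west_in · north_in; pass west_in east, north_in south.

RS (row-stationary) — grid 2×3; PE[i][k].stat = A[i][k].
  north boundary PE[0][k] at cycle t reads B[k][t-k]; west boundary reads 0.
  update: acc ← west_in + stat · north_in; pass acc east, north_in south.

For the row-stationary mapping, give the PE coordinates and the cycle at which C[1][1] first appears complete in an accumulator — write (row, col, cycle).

(row, col, cycle) = (1, 2, 4)

RS: C[1][1] accumulates in PE[1][2]:
  step 0 · PE1,2: acc=0; fwd→0 fwd↓0
  step 1 · PE1,2: acc=0; fwd→0 fwd↓0
  step 2 · PE1,2: acc=0; fwd→0 fwd↓0
  step 3 · PE1,2: acc=50; fwd→50 fwd↓6
  step 4 · PE1,2: acc=37; fwd→37 fwd↓3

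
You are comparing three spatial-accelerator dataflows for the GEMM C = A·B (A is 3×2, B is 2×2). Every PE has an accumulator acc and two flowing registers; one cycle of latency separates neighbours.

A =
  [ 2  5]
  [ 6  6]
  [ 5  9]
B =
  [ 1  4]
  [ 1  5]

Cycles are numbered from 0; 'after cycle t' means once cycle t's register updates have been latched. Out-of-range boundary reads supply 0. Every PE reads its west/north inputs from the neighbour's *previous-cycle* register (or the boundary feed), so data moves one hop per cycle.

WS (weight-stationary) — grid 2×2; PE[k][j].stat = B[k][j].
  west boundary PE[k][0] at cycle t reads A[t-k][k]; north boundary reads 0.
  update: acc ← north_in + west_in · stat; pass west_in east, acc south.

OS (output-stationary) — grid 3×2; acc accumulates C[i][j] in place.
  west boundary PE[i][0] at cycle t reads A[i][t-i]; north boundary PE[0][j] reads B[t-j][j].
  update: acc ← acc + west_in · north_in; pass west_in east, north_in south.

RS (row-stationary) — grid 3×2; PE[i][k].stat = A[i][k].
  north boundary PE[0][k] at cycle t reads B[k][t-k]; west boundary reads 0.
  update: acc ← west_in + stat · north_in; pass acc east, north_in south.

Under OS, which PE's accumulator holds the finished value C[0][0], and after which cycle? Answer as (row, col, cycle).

Under OS, C[0][0] lands at PE[0][0]:
  after 0 — PE[0][0] acc=2, pass-E 2, pass-S 1
  after 1 — PE[0][0] acc=7, pass-E 5, pass-S 1

(row, col, cycle) = (0, 0, 1)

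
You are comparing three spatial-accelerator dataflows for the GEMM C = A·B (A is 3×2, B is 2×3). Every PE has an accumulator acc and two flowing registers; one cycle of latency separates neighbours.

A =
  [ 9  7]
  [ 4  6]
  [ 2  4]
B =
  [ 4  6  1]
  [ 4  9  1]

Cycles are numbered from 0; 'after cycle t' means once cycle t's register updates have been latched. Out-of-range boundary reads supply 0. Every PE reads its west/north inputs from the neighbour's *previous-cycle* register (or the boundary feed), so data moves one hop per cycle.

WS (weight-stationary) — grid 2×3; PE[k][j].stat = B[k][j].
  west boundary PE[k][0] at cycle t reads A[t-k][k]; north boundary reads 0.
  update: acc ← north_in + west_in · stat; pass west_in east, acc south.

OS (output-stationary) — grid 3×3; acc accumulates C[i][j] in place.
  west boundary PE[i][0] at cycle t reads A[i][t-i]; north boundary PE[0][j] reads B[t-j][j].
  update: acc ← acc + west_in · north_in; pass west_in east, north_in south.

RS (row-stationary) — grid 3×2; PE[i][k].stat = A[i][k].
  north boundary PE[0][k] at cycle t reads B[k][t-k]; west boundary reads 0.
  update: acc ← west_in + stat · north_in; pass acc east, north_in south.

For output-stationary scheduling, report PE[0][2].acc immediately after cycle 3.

PE[0][2].acc = 16

OS 3×3: PE[0][2] cycle-by-cycle (with neighbour feeds):
  @0  [0,1]  acc 0  |  →0  ↓0
  @0  [0,2]  acc 0  |  →0  ↓0
  @1  [0,1]  acc 54  |  →9  ↓6
  @1  [0,2]  acc 0  |  →0  ↓0
  @2  [0,1]  acc 117  |  →7  ↓9
  @2  [0,2]  acc 9  |  →9  ↓1
  @3  [0,1]  acc 117  |  →0  ↓0
  @3  [0,2]  acc 16  |  →7  ↓1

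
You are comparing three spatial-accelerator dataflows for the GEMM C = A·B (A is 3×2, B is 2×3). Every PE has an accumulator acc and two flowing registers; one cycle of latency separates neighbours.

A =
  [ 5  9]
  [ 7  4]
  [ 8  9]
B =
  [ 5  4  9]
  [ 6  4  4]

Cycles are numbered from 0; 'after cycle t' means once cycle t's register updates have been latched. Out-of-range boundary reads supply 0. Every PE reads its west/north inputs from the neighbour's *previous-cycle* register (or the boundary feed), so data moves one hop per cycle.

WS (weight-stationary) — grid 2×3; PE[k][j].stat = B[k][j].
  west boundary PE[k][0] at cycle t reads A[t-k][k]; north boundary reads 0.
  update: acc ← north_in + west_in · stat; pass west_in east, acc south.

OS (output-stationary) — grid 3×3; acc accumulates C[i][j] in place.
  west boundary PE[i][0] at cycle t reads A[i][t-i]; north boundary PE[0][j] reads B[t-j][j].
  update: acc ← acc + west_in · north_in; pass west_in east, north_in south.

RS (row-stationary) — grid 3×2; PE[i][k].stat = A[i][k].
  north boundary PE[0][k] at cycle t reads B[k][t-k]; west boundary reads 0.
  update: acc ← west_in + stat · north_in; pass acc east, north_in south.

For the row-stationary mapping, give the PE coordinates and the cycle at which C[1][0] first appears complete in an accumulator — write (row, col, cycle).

Under RS, C[1][0] lands at PE[1][1]:
  [0] (1,1) acc=0 (h:0 v:0)
  [1] (1,1) acc=0 (h:0 v:0)
  [2] (1,1) acc=59 (h:59 v:6)

(row, col, cycle) = (1, 1, 2)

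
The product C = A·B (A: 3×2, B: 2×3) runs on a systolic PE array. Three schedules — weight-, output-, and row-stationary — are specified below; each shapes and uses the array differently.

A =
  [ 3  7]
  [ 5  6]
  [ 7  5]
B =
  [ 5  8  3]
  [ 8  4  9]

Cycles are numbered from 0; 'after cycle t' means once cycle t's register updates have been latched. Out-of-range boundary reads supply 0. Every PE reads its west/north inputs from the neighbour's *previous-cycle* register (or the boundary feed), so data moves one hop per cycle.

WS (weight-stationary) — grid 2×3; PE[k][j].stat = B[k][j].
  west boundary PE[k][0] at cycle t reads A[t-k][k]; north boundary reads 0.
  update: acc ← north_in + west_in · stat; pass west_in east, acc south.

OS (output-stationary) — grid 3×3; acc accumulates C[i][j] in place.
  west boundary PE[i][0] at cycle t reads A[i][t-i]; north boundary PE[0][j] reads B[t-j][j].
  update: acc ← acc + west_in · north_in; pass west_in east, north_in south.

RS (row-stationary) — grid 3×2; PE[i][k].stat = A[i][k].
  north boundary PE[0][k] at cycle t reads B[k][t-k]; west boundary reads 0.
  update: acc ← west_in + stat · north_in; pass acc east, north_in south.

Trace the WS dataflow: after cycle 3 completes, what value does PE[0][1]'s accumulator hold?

WS (2×3). Following PE[0][1] plus its west/north inputs:
  c0 r0c0: 15 / 3 / 15
  c0 r0c1: 0 / 0 / 0
  c1 r0c0: 25 / 5 / 25
  c1 r0c1: 24 / 3 / 24
  c2 r0c0: 35 / 7 / 35
  c2 r0c1: 40 / 5 / 40
  c3 r0c0: 0 / 0 / 0
  c3 r0c1: 56 / 7 / 56

PE[0][1].acc = 56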